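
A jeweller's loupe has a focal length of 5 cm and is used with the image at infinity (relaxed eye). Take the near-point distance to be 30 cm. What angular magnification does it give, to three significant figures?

6.00

M = D/f = 30/5 = 6.000.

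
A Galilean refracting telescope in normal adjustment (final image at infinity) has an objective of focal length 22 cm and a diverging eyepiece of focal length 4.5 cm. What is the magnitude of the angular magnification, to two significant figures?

|M| = f_obj/|f_eye| = 22/4.5 = 4.889.

4.9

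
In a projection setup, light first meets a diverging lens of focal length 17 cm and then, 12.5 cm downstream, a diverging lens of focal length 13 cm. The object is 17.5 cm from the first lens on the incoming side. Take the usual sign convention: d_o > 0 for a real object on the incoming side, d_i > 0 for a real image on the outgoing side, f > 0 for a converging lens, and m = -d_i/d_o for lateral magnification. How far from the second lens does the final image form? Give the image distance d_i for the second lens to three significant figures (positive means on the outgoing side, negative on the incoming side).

-8.05 cm

Applying the thin-lens equation to the first lens, 1/(-17) = 1/17.5 + 1/d_i1, which gives d_i1 = -8.623 cm.
The intermediate image is virtual, 8.623 cm to the left of lens 1, so d_o2 = L - d_i1 = 12.5 - (-8.623) = 21.123 cm.
Applying the thin-lens equation again with f_2 = -13 cm and d_o2 = 21.123 cm gives d_i2 = -8.047 cm.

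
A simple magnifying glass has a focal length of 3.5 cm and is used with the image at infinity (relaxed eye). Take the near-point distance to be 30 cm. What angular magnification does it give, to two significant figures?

M = D/f = 30/3.5 = 8.571.

8.6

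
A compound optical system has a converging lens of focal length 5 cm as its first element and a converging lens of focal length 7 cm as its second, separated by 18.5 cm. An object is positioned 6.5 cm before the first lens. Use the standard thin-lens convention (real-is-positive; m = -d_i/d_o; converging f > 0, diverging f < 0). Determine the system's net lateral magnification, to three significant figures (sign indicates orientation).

-2.30

Lens 1: 1/d_i1 = 1/f_1 - 1/d_o1 = 1/5 - 1/6.5 = 0.04615 cm^-1, so d_i1 = 21.667 cm.
m_1 = -(21.667)/6.5 = -3.3333.
This image would form 21.667 cm past lens 1, i.e. 3.167 cm beyond lens 2, so it is a virtual object for lens 2: d_o2 = 18.5 - 21.667 = -3.167 cm.
Lens 2: 1/d_i2 = 1/f_2 - 1/d_o2 = 1/7 - 1/(-3.167) = 0.45865 cm^-1, so d_i2 = 2.180 cm.
m_2 = -(2.180)/(-3.167) = 0.6885.
The system's lateral magnification is m_1 m_2 = (-3.3333)(0.6885) = -2.2951.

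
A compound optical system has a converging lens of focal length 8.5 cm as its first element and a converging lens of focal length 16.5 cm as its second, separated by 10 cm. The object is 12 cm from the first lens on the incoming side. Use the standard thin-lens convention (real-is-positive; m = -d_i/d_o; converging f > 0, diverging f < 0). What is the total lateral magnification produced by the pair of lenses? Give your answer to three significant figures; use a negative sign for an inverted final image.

Lens 1: 1/d_i1 = 1/f_1 - 1/d_o1 = 1/8.5 - 1/12 = 0.03431 cm^-1, so d_i1 = 29.143 cm.
m_1 = -(29.143)/12 = -2.4286.
Since 29.143 cm > 10 cm, the first image lies past the second lens and serves as a virtual object: d_o2 = L - d_i1 = -19.143 cm.
Lens 2: 1/d_i2 = 1/f_2 - 1/d_o2 = 1/16.5 - 1/(-19.143) = 0.11284 cm^-1, so d_i2 = 8.862 cm.
m_2 = -(8.862)/(-19.143) = 0.4629.
The system's lateral magnification is m_1 m_2 = (-2.4286)(0.4629) = -1.1242.

-1.12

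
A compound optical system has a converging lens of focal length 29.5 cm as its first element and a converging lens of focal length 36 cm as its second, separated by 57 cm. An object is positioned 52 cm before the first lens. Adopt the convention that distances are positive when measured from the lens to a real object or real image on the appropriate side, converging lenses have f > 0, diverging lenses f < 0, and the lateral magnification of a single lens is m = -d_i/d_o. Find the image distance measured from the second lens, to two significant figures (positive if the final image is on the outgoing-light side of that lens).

8.5 cm

Applying the thin-lens equation to the first lens, 1/29.5 = 1/52 + 1/d_i1, which gives d_i1 = 68.178 cm.
This image would form 68.178 cm past lens 1, i.e. 11.178 cm beyond lens 2, so it is a virtual object for lens 2: d_o2 = 57 - 68.178 = -11.178 cm.
Applying the thin-lens equation again with f_2 = 36 cm and d_o2 = -11.178 cm gives d_i2 = 8.529 cm.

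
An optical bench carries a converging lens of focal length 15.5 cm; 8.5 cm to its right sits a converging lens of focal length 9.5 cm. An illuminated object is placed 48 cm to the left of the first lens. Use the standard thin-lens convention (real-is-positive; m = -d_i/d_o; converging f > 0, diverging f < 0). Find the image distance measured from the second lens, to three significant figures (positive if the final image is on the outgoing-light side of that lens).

Lens 1: 1/d_i1 = 1/f_1 - 1/d_o1 = 1/15.5 - 1/48 = 0.04368 cm^-1, so d_i1 = 22.892 cm.
Since 22.892 cm > 8.5 cm, the first image lies past the second lens and serves as a virtual object: d_o2 = L - d_i1 = -14.392 cm.
Lens 2: 1/d_i2 = 1/f_2 - 1/d_o2 = 1/9.5 - 1/(-14.392) = 0.17474 cm^-1, so d_i2 = 5.723 cm.

5.72 cm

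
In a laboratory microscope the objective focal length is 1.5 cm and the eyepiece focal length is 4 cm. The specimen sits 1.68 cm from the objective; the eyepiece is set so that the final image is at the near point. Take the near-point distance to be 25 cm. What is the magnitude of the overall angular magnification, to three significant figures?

Objective: 1/d_i = 1/f_obj - 1/d_o = 1/1.5 - 1/1.68 = 0.07143 cm^-1, so d_i = 14.000 cm.
m_obj = -d_i/d_o = -14.000/1.68 = -8.333.
Eyepiece angular magnification (image at near point): M_eye = 1 + D/f_e = 1 + 25/4 = 7.250.
Overall M = m_obj x M_eye = (-8.333)(7.250) = -60.42.
|M| = 60.42.

60.4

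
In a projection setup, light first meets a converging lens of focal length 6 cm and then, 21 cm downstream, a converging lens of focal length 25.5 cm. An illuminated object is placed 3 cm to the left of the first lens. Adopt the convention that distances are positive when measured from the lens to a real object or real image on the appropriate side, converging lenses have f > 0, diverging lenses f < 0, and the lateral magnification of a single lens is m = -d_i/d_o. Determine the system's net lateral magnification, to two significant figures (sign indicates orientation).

-34

Lens 1: 1/d_i1 = 1/f_1 - 1/d_o1 = 1/6 - 1/3 = -0.16667 cm^-1, so d_i1 = -6.000 cm.
m_1 = -(-6.000)/3 = 2.0000.
The intermediate image is virtual, 6.000 cm to the left of lens 1, so d_o2 = L - d_i1 = 21 - (-6.000) = 27.000 cm.
Lens 2: 1/d_i2 = 1/f_2 - 1/d_o2 = 1/25.5 - 1/(27.000) = 0.00218 cm^-1, so d_i2 = 459.000 cm.
m_2 = -(459.000)/(27.000) = -17.0000.
Overall magnification: m = m_1 m_2 = -34.0000.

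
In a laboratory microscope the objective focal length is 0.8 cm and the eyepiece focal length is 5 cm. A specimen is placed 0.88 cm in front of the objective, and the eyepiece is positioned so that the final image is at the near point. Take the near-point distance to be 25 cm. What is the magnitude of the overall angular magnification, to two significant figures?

Objective: 1/d_i = 1/f_obj - 1/d_o = 1/0.8 - 1/0.88 = 0.11364 cm^-1, so d_i = 8.800 cm.
m_obj = -d_i/d_o = -8.800/0.88 = -10.000.
Eyepiece angular magnification (image at near point): M_eye = 1 + D/f_e = 1 + 25/5 = 6.000.
Overall M = m_obj x M_eye = (-10.000)(6.000) = -60.00.
|M| = 60.00.

60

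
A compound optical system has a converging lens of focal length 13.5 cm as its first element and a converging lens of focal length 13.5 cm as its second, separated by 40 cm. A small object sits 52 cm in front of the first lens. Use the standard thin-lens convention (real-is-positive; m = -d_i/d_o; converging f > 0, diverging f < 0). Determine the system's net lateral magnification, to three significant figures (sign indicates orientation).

Lens 1: 1/d_i1 = 1/f_1 - 1/d_o1 = 1/13.5 - 1/52 = 0.05484 cm^-1, so d_i1 = 18.234 cm.
m_1 = -(18.234)/52 = -0.3506.
The intermediate image is 18.234 cm to the right of lens 1, so d_o2 = L - d_i1 = 40 - 18.234 = 21.766 cm.
Lens 2: 1/d_i2 = 1/f_2 - 1/d_o2 = 1/13.5 - 1/(21.766) = 0.02813 cm^-1, so d_i2 = 35.548 cm.
m_2 = -(35.548)/(21.766) = -1.6332.
The system's lateral magnification is m_1 m_2 = (-0.3506)(-1.6332) = 0.5727.

0.573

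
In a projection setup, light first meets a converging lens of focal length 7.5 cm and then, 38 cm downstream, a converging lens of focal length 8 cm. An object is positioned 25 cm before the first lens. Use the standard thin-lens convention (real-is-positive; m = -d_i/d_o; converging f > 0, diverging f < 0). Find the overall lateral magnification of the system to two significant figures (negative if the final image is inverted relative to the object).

0.18

Applying the thin-lens equation to the first lens, 1/7.5 = 1/25 + 1/d_i1, which gives d_i1 = 10.714 cm.
Its lateral magnification is m_1 = -d_i1/d_o1 = -(10.714)/25 = -0.4286.
The intermediate image is 10.714 cm to the right of lens 1, so d_o2 = L - d_i1 = 38 - 10.714 = 27.286 cm.
Applying the thin-lens equation again with f_2 = 8 cm and d_o2 = 27.286 cm gives d_i2 = 11.319 cm.
m_2 = -(11.319)/(27.286) = -0.4148.
Total m = m_1 x m_2 = (-0.4286)(-0.4148) = 0.1778.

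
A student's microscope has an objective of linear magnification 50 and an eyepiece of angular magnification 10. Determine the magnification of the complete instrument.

The overall magnification of a compound microscope is the product of the objective and eyepiece magnifications:
M = M_obj x M_eye = 50 x 10 = 500.

500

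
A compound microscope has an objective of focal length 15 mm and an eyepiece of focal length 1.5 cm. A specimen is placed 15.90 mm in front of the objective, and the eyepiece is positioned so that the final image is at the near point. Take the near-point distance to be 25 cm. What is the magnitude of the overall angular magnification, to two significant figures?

Convert to cm: f_obj = 15 mm = 1.5 cm; d_o = 15.90 mm = 1.59 cm.
Objective: 1/d_i = 1/f_obj - 1/d_o = 1/1.5 - 1/1.59 = 0.03774 cm^-1, so d_i = 26.500 cm.
m_obj = -d_i/d_o = -26.500/1.59 = -16.667.
Eyepiece angular magnification (image at near point): M_eye = 1 + D/f_e = 1 + 25/1.5 = 17.667.
Overall M = m_obj x M_eye = (-16.667)(17.667) = -294.44.
|M| = 294.44.

290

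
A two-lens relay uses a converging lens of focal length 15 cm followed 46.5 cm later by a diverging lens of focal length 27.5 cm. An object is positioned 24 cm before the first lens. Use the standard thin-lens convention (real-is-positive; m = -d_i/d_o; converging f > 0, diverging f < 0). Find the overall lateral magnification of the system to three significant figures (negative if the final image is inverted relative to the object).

-1.35

Applying the thin-lens equation to the first lens, 1/15 = 1/24 + 1/d_i1, which gives d_i1 = 40.000 cm.
Its lateral magnification is m_1 = -d_i1/d_o1 = -(40.000)/24 = -1.6667.
The intermediate image is 40.000 cm to the right of lens 1, so d_o2 = L - d_i1 = 46.5 - 40.000 = 6.500 cm.
Applying the thin-lens equation again with f_2 = -27.5 cm and d_o2 = 6.500 cm gives d_i2 = -5.257 cm.
m_2 = -(-5.257)/(6.500) = 0.8088.
Overall magnification: m = m_1 m_2 = -1.3480.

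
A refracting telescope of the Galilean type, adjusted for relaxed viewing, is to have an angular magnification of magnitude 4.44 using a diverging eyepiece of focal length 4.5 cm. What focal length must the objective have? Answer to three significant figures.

20.0 cm

|M| = f_obj/|f_eye|, so f_obj = |M| x |f_eye| = 4.44 x 4.5 = 19.980 cm.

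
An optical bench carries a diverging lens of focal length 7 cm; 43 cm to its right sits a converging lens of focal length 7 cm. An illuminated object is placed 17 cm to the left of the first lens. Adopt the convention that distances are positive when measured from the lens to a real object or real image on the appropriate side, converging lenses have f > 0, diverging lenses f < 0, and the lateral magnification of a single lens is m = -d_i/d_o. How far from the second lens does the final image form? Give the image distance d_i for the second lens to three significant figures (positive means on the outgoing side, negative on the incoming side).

Applying the thin-lens equation to the first lens, 1/(-7) = 1/17 + 1/d_i1, which gives d_i1 = -4.958 cm.
The intermediate image is virtual, 4.958 cm to the left of lens 1, so d_o2 = L - d_i1 = 43 - (-4.958) = 47.958 cm.
Applying the thin-lens equation again with f_2 = 7 cm and d_o2 = 47.958 cm gives d_i2 = 8.196 cm.

8.20 cm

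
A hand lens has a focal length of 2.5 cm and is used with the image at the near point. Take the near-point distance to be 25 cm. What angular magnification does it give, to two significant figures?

11

M = 1 + D/f = 1 + 25/2.5 = 11.000.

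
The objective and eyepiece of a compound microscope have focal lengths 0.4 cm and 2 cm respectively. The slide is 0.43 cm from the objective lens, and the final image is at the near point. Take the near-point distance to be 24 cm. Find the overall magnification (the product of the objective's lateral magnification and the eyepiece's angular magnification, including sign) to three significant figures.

Objective: 1/d_i = 1/f_obj - 1/d_o = 1/0.4 - 1/0.43 = 0.17442 cm^-1, so d_i = 5.733 cm.
m_obj = -d_i/d_o = -5.733/0.43 = -13.333.
Eyepiece angular magnification (image at near point): M_eye = 1 + D/f_e = 1 + 24/2 = 13.000.
Overall M = m_obj x M_eye = (-13.333)(13.000) = -173.33.

-173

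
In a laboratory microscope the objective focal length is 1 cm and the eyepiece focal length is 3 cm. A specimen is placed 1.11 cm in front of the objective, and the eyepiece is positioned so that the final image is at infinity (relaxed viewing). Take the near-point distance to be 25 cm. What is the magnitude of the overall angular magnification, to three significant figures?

75.8

Objective: 1/d_i = 1/f_obj - 1/d_o = 1/1 - 1/1.11 = 0.09910 cm^-1, so d_i = 10.091 cm.
m_obj = -d_i/d_o = -10.091/1.11 = -9.091.
Eyepiece angular magnification (image at infinity): M_eye = D/f_e = 25/3 = 8.333.
Overall M = m_obj x M_eye = (-9.091)(8.333) = -75.76.
|M| = 75.76.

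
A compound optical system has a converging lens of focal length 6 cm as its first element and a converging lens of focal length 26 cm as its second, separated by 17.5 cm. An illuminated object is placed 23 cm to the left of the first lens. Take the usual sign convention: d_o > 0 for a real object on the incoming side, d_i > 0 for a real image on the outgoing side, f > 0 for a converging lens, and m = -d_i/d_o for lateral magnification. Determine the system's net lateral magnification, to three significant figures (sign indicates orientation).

-0.552

Applying the thin-lens equation to the first lens, 1/6 = 1/23 + 1/d_i1, which gives d_i1 = 8.118 cm.
Its lateral magnification is m_1 = -d_i1/d_o1 = -(8.118)/23 = -0.3529.
Object distance for lens 2: d_o2 = 17.5 - 8.118 = 9.382 cm.
Applying the thin-lens equation again with f_2 = 26 cm and d_o2 = 9.382 cm gives d_i2 = -14.680 cm.
m_2 = -(-14.680)/(9.382) = 1.5646.
Total m = m_1 x m_2 = (-0.3529)(1.5646) = -0.5522.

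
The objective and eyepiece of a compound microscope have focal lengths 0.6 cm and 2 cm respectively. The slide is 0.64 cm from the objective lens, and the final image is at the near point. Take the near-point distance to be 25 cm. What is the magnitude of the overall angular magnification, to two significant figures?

Objective: 1/d_i = 1/f_obj - 1/d_o = 1/0.6 - 1/0.64 = 0.10417 cm^-1, so d_i = 9.600 cm.
m_obj = -d_i/d_o = -9.600/0.64 = -15.000.
Eyepiece angular magnification (image at near point): M_eye = 1 + D/f_e = 1 + 25/2 = 13.500.
Overall M = m_obj x M_eye = (-15.000)(13.500) = -202.50.
|M| = 202.50.

200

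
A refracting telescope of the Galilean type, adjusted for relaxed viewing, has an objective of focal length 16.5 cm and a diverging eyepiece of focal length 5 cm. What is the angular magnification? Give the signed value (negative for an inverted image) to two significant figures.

3.3

M = -f_obj/f_eye = -16.5/(-5) = 3.300.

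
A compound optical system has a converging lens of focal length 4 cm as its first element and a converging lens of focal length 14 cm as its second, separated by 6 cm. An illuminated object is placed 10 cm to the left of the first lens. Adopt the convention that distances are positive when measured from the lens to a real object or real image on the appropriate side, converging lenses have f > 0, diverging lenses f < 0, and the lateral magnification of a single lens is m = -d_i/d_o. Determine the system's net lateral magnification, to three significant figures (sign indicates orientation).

-0.636

Applying the thin-lens equation to the first lens, 1/4 = 1/10 + 1/d_i1, which gives d_i1 = 6.667 cm.
Its lateral magnification is m_1 = -d_i1/d_o1 = -(6.667)/10 = -0.6667.
Since 6.667 cm > 6 cm, the first image lies past the second lens and serves as a virtual object: d_o2 = L - d_i1 = -0.667 cm.
Applying the thin-lens equation again with f_2 = 14 cm and d_o2 = -0.667 cm gives d_i2 = 0.636 cm.
m_2 = -(0.636)/(-0.667) = 0.9545.
Overall magnification: m = m_1 m_2 = -0.6364.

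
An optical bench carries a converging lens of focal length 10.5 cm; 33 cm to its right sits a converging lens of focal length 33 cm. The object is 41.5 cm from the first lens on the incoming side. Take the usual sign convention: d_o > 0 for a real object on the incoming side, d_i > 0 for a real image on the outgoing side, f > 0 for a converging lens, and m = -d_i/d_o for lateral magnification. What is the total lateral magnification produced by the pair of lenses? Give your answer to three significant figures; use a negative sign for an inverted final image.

-0.795

First lens: d_i1 = 1/(1/10.5 - 1/41.5) = 14.056 cm.
m_1 = -(14.056)/41.5 = -0.3387.
The intermediate image is 14.056 cm to the right of lens 1, so d_o2 = L - d_i1 = 33 - 14.056 = 18.944 cm.
Second lens: d_i2 = 1/(1/33 - 1/(18.944)) = -44.473 cm.
m_2 = -(-44.473)/(18.944) = 2.3477.
Overall magnification: m = m_1 m_2 = -0.7952.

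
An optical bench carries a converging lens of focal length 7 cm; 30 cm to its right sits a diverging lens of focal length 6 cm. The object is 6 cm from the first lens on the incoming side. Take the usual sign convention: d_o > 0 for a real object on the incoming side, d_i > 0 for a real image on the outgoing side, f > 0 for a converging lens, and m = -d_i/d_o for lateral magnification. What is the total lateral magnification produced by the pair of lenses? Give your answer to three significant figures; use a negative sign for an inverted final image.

First lens: d_i1 = 1/(1/7 - 1/6) = -42.000 cm.
m_1 = -(-42.000)/6 = 7.0000.
With d_i1 < 0 the first image is virtual and lies on the object side; the object distance for lens 2 is d_o2 = 30 - (-42.000) = 72.000 cm.
Second lens: d_i2 = 1/(1/(-6) - 1/(72.000)) = -5.538 cm.
m_2 = -(-5.538)/(72.000) = 0.0769.
Overall magnification: m = m_1 m_2 = 0.5385.

0.538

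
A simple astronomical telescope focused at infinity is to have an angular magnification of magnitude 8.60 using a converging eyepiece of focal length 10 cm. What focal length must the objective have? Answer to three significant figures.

86.0 cm

|M| = f_obj/|f_eye|, so f_obj = |M| x |f_eye| = 8.6 x 10 = 86.000 cm.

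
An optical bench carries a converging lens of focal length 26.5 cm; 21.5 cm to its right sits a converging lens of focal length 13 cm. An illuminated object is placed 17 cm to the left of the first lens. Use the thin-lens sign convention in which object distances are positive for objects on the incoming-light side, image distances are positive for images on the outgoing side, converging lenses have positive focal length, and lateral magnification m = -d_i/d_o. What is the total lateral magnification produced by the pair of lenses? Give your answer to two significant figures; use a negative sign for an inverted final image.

-0.65

Applying the thin-lens equation to the first lens, 1/26.5 = 1/17 + 1/d_i1, which gives d_i1 = -47.421 cm.
Its lateral magnification is m_1 = -d_i1/d_o1 = -(-47.421)/17 = 2.7895.
The intermediate image is virtual, 47.421 cm to the left of lens 1, so d_o2 = L - d_i1 = 21.5 - (-47.421) = 68.921 cm.
Applying the thin-lens equation again with f_2 = 13 cm and d_o2 = 68.921 cm gives d_i2 = 16.022 cm.
m_2 = -(16.022)/(68.921) = -0.2325.
The system's lateral magnification is m_1 m_2 = (2.7895)(-0.2325) = -0.6485.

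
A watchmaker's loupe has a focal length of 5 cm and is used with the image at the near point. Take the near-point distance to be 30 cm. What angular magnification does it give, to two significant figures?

M = 1 + D/f = 1 + 30/5 = 7.000.

7.0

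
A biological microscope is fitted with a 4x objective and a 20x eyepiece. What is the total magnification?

The overall magnification of a compound microscope is the product of the objective and eyepiece magnifications:
M = M_obj x M_eye = 4 x 20 = 80.

80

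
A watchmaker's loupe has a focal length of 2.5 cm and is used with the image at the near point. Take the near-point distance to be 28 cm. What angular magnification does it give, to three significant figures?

M = 1 + D/f = 1 + 28/2.5 = 12.200.

12.2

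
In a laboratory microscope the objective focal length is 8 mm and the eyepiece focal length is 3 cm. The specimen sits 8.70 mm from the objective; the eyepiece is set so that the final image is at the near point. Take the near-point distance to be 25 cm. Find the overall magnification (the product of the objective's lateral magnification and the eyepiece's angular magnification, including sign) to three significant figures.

Convert to cm: f_obj = 8 mm = 0.8 cm; d_o = 8.70 mm = 0.87 cm.
Objective: 1/d_i = 1/f_obj - 1/d_o = 1/0.8 - 1/0.87 = 0.10057 cm^-1, so d_i = 9.943 cm.
m_obj = -d_i/d_o = -9.943/0.87 = -11.429.
Eyepiece angular magnification (image at near point): M_eye = 1 + D/f_e = 1 + 25/3 = 9.333.
Overall M = m_obj x M_eye = (-11.429)(9.333) = -106.67.

-107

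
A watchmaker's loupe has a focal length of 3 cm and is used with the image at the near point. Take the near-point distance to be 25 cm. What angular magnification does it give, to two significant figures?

9.3

M = 1 + D/f = 1 + 25/3 = 9.333.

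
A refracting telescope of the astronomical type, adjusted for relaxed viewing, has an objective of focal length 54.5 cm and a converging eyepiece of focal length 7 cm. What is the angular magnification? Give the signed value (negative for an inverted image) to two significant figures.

-7.8

M = -f_obj/f_eye = -54.5/(7) = -7.786.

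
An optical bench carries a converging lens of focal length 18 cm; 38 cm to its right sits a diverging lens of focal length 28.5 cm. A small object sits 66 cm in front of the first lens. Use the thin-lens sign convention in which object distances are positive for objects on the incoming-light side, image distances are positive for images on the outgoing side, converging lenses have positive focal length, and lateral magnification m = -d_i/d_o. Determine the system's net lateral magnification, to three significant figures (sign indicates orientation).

Lens 1: 1/d_i1 = 1/f_1 - 1/d_o1 = 1/18 - 1/66 = 0.04040 cm^-1, so d_i1 = 24.750 cm.
m_1 = -(24.750)/66 = -0.3750.
The intermediate image is 24.750 cm to the right of lens 1, so d_o2 = L - d_i1 = 38 - 24.750 = 13.250 cm.
Lens 2: 1/d_i2 = 1/f_2 - 1/d_o2 = 1/(-28.5) - 1/(13.250) = -0.11056 cm^-1, so d_i2 = -9.045 cm.
m_2 = -(-9.045)/(13.250) = 0.6826.
The system's lateral magnification is m_1 m_2 = (-0.3750)(0.6826) = -0.2560.

-0.256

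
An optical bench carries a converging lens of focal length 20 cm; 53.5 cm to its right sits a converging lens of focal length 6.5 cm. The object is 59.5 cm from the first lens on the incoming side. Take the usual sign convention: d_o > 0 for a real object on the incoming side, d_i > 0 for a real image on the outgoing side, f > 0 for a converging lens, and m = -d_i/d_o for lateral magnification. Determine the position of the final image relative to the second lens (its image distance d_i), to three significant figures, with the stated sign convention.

9.00 cm

Applying the thin-lens equation to the first lens, 1/20 = 1/59.5 + 1/d_i1, which gives d_i1 = 30.127 cm.
Object distance for lens 2: d_o2 = 53.5 - 30.127 = 23.373 cm.
Applying the thin-lens equation again with f_2 = 6.5 cm and d_o2 = 23.373 cm gives d_i2 = 9.004 cm.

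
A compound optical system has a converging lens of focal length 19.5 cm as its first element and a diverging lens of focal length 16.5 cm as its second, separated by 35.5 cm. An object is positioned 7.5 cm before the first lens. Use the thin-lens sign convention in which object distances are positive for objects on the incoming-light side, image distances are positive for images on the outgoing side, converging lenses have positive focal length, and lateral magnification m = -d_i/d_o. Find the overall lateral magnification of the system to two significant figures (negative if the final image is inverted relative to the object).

0.42

Lens 1: 1/d_i1 = 1/f_1 - 1/d_o1 = 1/19.5 - 1/7.5 = -0.08205 cm^-1, so d_i1 = -12.188 cm.
m_1 = -(-12.188)/7.5 = 1.6250.
With d_i1 < 0 the first image is virtual and lies on the object side; the object distance for lens 2 is d_o2 = 35.5 - (-12.188) = 47.688 cm.
Lens 2: 1/d_i2 = 1/f_2 - 1/d_o2 = 1/(-16.5) - 1/(47.688) = -0.08158 cm^-1, so d_i2 = -12.259 cm.
m_2 = -(-12.259)/(47.688) = 0.2571.
Total m = m_1 x m_2 = (1.6250)(0.2571) = 0.4177.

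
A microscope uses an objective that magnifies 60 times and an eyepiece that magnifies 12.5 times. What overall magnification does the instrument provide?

750

The overall magnification of a compound microscope is the product of the objective and eyepiece magnifications:
M = M_obj x M_eye = 60 x 12.5 = 750.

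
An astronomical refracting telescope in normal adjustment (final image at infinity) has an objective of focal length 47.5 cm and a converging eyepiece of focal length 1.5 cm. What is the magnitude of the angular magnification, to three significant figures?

|M| = f_obj/|f_eye| = 47.5/1.5 = 31.667.

31.7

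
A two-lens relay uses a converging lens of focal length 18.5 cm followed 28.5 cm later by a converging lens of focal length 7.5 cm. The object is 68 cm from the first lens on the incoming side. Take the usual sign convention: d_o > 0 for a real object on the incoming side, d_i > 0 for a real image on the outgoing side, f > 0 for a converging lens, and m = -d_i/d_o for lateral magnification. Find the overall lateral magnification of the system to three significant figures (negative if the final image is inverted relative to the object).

Lens 1: 1/d_i1 = 1/f_1 - 1/d_o1 = 1/18.5 - 1/68 = 0.03935 cm^-1, so d_i1 = 25.414 cm.
m_1 = -(25.414)/68 = -0.3737.
The intermediate image is 25.414 cm to the right of lens 1, so d_o2 = L - d_i1 = 28.5 - 25.414 = 3.086 cm.
Lens 2: 1/d_i2 = 1/f_2 - 1/d_o2 = 1/7.5 - 1/(3.086) = -0.19073 cm^-1, so d_i2 = -5.243 cm.
m_2 = -(-5.243)/(3.086) = 1.6991.
The system's lateral magnification is m_1 m_2 = (-0.3737)(1.6991) = -0.6350.

-0.635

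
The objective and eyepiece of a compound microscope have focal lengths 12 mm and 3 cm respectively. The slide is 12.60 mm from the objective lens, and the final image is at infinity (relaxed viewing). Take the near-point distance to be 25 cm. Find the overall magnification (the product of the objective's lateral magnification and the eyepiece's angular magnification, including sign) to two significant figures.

-170

Convert to cm: f_obj = 12 mm = 1.2 cm; d_o = 12.60 mm = 1.26 cm.
Objective: 1/d_i = 1/f_obj - 1/d_o = 1/1.2 - 1/1.26 = 0.03968 cm^-1, so d_i = 25.200 cm.
m_obj = -d_i/d_o = -25.200/1.26 = -20.000.
Eyepiece angular magnification (image at infinity): M_eye = D/f_e = 25/3 = 8.333.
Overall M = m_obj x M_eye = (-20.000)(8.333) = -166.67.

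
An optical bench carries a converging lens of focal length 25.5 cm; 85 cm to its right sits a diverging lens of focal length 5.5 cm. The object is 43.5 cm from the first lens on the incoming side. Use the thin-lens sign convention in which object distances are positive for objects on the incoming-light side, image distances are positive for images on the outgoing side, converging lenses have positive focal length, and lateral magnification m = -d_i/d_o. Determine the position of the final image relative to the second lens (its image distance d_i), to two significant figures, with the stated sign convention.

-4.5 cm

First lens: d_i1 = 1/(1/25.5 - 1/43.5) = 61.625 cm.
That image sits 23.375 cm in front of the second lens, so d_o2 = 23.375 cm.
Second lens: d_i2 = 1/(1/(-5.5) - 1/(23.375)) = -4.452 cm.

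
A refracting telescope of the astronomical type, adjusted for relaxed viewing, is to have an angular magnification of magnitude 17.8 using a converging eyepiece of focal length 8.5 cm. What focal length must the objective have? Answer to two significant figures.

150 cm

|M| = f_obj/|f_eye|, so f_obj = |M| x |f_eye| = 17.8 x 8.5 = 151.300 cm.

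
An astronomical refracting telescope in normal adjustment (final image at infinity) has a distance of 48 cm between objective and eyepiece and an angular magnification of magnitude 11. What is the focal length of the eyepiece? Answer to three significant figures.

In normal adjustment the tube length equals f_obj + f_eye and |M| = f_obj/f_eye.
So f_obj = 11 f_eye and 11 f_eye + f_eye = 48 cm, giving f_eye = 48/12 = 4.000 cm and f_obj = 44.000 cm.

4.00 cm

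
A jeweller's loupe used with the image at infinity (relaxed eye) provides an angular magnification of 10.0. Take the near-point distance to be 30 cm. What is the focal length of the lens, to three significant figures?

For the image at infinity, M = D/f.
f = D/M = 30/10.0 = 3.000 cm.

3.00 cm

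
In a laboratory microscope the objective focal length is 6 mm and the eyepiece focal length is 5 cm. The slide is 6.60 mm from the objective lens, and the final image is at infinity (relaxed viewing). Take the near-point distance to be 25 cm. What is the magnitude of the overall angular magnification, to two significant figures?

Convert to cm: f_obj = 6 mm = 0.6 cm; d_o = 6.60 mm = 0.66 cm.
Objective: 1/d_i = 1/f_obj - 1/d_o = 1/0.6 - 1/0.66 = 0.15152 cm^-1, so d_i = 6.600 cm.
m_obj = -d_i/d_o = -6.600/0.66 = -10.000.
Eyepiece angular magnification (image at infinity): M_eye = D/f_e = 25/5 = 5.000.
Overall M = m_obj x M_eye = (-10.000)(5.000) = -50.00.
|M| = 50.00.

50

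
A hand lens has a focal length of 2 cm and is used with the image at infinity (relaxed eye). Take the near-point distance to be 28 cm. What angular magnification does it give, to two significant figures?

14

M = D/f = 28/2 = 14.000.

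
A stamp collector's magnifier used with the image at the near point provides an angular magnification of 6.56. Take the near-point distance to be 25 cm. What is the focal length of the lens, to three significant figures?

4.50 cm

For the image at the near point, M = 1 + D/f.
f = D/(M - 1) = 25/(6.56 - 1) = 4.496 cm.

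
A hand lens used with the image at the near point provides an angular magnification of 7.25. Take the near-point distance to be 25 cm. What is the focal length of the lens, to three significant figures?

For the image at the near point, M = 1 + D/f.
f = D/(M - 1) = 25/(7.25 - 1) = 4.000 cm.

4.00 cm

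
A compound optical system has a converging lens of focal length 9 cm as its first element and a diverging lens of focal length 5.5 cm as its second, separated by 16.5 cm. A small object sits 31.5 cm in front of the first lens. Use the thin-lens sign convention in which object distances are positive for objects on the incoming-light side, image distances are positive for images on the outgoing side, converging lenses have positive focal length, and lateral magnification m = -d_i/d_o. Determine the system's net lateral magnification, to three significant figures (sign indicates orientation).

-0.234

Applying the thin-lens equation to the first lens, 1/9 = 1/31.5 + 1/d_i1, which gives d_i1 = 12.600 cm.
Its lateral magnification is m_1 = -d_i1/d_o1 = -(12.600)/31.5 = -0.4000.
Object distance for lens 2: d_o2 = 16.5 - 12.600 = 3.900 cm.
Applying the thin-lens equation again with f_2 = -5.5 cm and d_o2 = 3.900 cm gives d_i2 = -2.282 cm.
m_2 = -(-2.282)/(3.900) = 0.5851.
The system's lateral magnification is m_1 m_2 = (-0.4000)(0.5851) = -0.2340.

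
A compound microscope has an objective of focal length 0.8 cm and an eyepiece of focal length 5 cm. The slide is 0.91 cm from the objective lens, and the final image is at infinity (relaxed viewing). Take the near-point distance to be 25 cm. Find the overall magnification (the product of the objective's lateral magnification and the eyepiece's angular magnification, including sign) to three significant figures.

Objective: 1/d_i = 1/f_obj - 1/d_o = 1/0.8 - 1/0.91 = 0.15110 cm^-1, so d_i = 6.618 cm.
m_obj = -d_i/d_o = -6.618/0.91 = -7.273.
Eyepiece angular magnification (image at infinity): M_eye = D/f_e = 25/5 = 5.000.
Overall M = m_obj x M_eye = (-7.273)(5.000) = -36.36.

-36.4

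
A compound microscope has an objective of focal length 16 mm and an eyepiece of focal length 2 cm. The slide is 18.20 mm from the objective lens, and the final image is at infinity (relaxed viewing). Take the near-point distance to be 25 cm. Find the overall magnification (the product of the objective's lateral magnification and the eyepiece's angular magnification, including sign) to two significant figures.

-91

Convert to cm: f_obj = 16 mm = 1.6 cm; d_o = 18.20 mm = 1.82 cm.
Objective: 1/d_i = 1/f_obj - 1/d_o = 1/1.6 - 1/1.82 = 0.07555 cm^-1, so d_i = 13.236 cm.
m_obj = -d_i/d_o = -13.236/1.82 = -7.273.
Eyepiece angular magnification (image at infinity): M_eye = D/f_e = 25/2 = 12.500.
Overall M = m_obj x M_eye = (-7.273)(12.500) = -90.91.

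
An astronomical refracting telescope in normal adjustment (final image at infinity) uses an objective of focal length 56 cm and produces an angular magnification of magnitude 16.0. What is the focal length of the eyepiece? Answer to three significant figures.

3.50 cm

|M| = f_obj/f_eye, so f_eye = f_obj/|M| = 56/16.0 = 3.500 cm.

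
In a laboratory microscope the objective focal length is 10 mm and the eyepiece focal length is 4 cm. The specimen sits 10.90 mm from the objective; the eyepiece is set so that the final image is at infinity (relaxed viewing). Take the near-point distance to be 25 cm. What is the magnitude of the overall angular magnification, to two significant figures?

Convert to cm: f_obj = 10 mm = 1 cm; d_o = 10.90 mm = 1.09 cm.
Objective: 1/d_i = 1/f_obj - 1/d_o = 1/1 - 1/1.09 = 0.08257 cm^-1, so d_i = 12.111 cm.
m_obj = -d_i/d_o = -12.111/1.09 = -11.111.
Eyepiece angular magnification (image at infinity): M_eye = D/f_e = 25/4 = 6.250.
Overall M = m_obj x M_eye = (-11.111)(6.250) = -69.44.
|M| = 69.44.

69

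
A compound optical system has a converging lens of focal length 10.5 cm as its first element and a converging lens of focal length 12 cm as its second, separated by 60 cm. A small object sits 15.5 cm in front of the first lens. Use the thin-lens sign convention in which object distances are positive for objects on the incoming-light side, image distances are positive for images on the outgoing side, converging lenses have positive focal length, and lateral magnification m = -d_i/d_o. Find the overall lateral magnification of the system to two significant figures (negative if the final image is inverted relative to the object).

Applying the thin-lens equation to the first lens, 1/10.5 = 1/15.5 + 1/d_i1, which gives d_i1 = 32.550 cm.
Its lateral magnification is m_1 = -d_i1/d_o1 = -(32.550)/15.5 = -2.1000.
The intermediate image is 32.550 cm to the right of lens 1, so d_o2 = L - d_i1 = 60 - 32.550 = 27.450 cm.
Applying the thin-lens equation again with f_2 = 12 cm and d_o2 = 27.450 cm gives d_i2 = 21.320 cm.
m_2 = -(21.320)/(27.450) = -0.7767.
Overall magnification: m = m_1 m_2 = 1.6311.

1.6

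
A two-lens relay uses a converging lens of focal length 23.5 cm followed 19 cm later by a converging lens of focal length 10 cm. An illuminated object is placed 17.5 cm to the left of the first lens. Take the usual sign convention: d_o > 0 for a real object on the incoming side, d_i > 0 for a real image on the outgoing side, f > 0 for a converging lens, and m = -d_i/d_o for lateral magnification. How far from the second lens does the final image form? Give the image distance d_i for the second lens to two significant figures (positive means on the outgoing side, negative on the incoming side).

11 cm

First lens: d_i1 = 1/(1/23.5 - 1/17.5) = -68.542 cm.
With d_i1 < 0 the first image is virtual and lies on the object side; the object distance for lens 2 is d_o2 = 19 - (-68.542) = 87.542 cm.
Second lens: d_i2 = 1/(1/10 - 1/(87.542)) = 11.290 cm.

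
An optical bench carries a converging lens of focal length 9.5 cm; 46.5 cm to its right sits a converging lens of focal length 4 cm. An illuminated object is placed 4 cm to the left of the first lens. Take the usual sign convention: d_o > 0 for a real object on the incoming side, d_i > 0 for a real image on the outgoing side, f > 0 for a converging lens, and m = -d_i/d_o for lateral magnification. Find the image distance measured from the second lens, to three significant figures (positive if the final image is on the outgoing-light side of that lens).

4.32 cm

Lens 1: 1/d_i1 = 1/f_1 - 1/d_o1 = 1/9.5 - 1/4 = -0.14474 cm^-1, so d_i1 = -6.909 cm.
With d_i1 < 0 the first image is virtual and lies on the object side; the object distance for lens 2 is d_o2 = 46.5 - (-6.909) = 53.409 cm.
Lens 2: 1/d_i2 = 1/f_2 - 1/d_o2 = 1/4 - 1/(53.409) = 0.23128 cm^-1, so d_i2 = 4.324 cm.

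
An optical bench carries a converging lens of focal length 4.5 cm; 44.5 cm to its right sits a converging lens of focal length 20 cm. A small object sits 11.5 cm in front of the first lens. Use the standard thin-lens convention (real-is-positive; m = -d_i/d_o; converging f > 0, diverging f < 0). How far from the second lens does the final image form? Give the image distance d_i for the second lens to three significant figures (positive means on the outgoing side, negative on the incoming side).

Lens 1: 1/d_i1 = 1/f_1 - 1/d_o1 = 1/4.5 - 1/11.5 = 0.13527 cm^-1, so d_i1 = 7.393 cm.
The intermediate image is 7.393 cm to the right of lens 1, so d_o2 = L - d_i1 = 44.5 - 7.393 = 37.107 cm.
Lens 2: 1/d_i2 = 1/f_2 - 1/d_o2 = 1/20 - 1/(37.107) = 0.02305 cm^-1, so d_i2 = 43.382 cm.

43.4 cm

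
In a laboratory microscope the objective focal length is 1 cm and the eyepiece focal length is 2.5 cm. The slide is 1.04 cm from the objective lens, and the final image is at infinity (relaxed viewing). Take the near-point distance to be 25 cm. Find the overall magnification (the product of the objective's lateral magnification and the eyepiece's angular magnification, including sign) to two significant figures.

Objective: 1/d_i = 1/f_obj - 1/d_o = 1/1 - 1/1.04 = 0.03846 cm^-1, so d_i = 26.000 cm.
m_obj = -d_i/d_o = -26.000/1.04 = -25.000.
Eyepiece angular magnification (image at infinity): M_eye = D/f_e = 25/2.5 = 10.000.
Overall M = m_obj x M_eye = (-25.000)(10.000) = -250.00.

-250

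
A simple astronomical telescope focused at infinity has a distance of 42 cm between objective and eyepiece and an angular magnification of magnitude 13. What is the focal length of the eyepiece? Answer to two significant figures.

3.0 cm

In normal adjustment the tube length equals f_obj + f_eye and |M| = f_obj/f_eye.
So f_obj = 13 f_eye and 13 f_eye + f_eye = 42 cm, giving f_eye = 42/14 = 3.000 cm and f_obj = 39.000 cm.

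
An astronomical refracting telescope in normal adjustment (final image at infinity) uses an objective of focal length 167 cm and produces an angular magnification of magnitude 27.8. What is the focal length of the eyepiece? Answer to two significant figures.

|M| = f_obj/f_eye, so f_eye = f_obj/|M| = 167/27.8 = 6.007 cm.

6.0 cm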